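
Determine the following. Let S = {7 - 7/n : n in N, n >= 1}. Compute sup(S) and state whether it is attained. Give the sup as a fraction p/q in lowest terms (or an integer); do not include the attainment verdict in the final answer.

Analysis:
- Values: 0, 7/2, 14/3, 21/4, ... strictly increasing.
- Minimum is 0 (n=1); inf = 0 (attained).
- 7 - 7/n -> 7 from below; sup = 7, not attained.
Conclusion: sup(S) = 7, not attained in S.

7


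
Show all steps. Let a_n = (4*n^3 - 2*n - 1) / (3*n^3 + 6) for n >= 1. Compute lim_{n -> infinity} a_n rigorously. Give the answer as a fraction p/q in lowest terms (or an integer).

Divide numerator and denominator by n^3, the highest power:
numerator / n^3 = 4 - 2/n^2 - 1/n^3
denominator / n^3 = 3 + 6/n^3
As n -> infinity, all terms of the form c/n^k (k >= 1) tend to 0.
So numerator / n^3 -> 4 and denominator / n^3 -> 3.
Therefore lim a_n = 4/3.

4/3


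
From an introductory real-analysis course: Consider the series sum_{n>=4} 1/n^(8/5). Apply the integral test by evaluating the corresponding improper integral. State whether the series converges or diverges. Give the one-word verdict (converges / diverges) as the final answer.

Let f(x) = x^(-8/5). Then f is positive, continuous, and decreasing on [4, infinity), so the integral test applies.
Compute the improper integral int_{4}^infinity f(x) dx:
  antiderivative F(x) = -5/(3*x^(3/5)).
  As x -> infinity, F(x) -> 0 (since p = 8/5 > 1).
  So int = F(infinity) - F(4) = 0 - (-5*2^(4/5)/12) = 5*2^(4/5)/12.
  Finite, so by the integral test, the series converges.

converges


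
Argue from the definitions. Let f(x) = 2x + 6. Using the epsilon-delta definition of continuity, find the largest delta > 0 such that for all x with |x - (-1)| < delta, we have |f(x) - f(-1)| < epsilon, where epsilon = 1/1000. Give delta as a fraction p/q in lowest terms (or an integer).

We compute f(-1) = 2*(-1) + 6 = 4.
|f(x) - f(-1)| = |2x + 6 - (4)| = |2(x - (-1))| = 2|x - (-1)|.
We need 2|x - (-1)| < 1/1000, i.e. |x - (-1)| < 1/1000 / 2 = 1/2000.
So any delta <= 1/2000 works. Conversely, if delta > 1/2000, then x = -1 + 1/2000 satisfies |x - (-1)| = 1/2000 < delta but |f(x) - f(-1)| = 2 * 1/2000 = 1/1000, which is not < 1/1000; so no larger delta works.
Hence the largest such delta is 1/2000.

1/2000


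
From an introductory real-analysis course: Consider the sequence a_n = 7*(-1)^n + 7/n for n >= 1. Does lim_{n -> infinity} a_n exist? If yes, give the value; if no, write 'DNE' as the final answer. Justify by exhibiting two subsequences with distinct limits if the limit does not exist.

Examine the behaviour of a_n along subsequences.
a_{2k} = 7 + 7/(2k) -> 7. a_{2k+1} = -7 + 7/(2k+1) -> -7.
Since these two subsequential limits are 7 and -7, distinct, the full sequence cannot converge (a convergent sequence has all subsequences tending to the same limit). So lim a_n does not exist.

DNE


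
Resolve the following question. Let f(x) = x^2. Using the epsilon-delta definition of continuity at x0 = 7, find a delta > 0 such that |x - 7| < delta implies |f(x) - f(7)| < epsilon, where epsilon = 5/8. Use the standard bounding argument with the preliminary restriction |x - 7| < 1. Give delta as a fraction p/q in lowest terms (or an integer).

Factor: |x^2 - (7)^2| = |x - 7| * |x + 7|.
Impose |x - 7| < 1 first. Then |x + 7| = |(x - 7) + 2*(7)| <= |x - 7| + 2*|7| < 1 + 14 = 15.
So |x^2 - (7)^2| < delta * 15.
We need delta * 15 <= 5/8, i.e. delta <= 5/8/15 = 1/24.
Since 1/24 < 1, this is tighter than 1; take delta = 1/24.
So delta = 1/24 works.

1/24


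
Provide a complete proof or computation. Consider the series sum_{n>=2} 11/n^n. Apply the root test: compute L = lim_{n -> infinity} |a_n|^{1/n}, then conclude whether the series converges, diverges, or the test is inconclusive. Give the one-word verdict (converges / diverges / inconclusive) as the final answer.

Let a_n denote the general term. Form |a_n|^(1/n) and simplify:
|a_n|^(1/n) = 11^(1/n)/n
Take the limit as n -> infinity: L = 0.
Since L = 0 < 1, the root test implies convergence.

converges


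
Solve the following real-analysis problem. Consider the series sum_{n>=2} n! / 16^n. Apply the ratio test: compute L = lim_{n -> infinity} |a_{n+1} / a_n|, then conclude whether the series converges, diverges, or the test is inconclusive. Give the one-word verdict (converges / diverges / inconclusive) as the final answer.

Let a_n denote the general term. Form the ratio a_{n+1}/a_n and simplify:
a_{n+1}/a_n = n/16 + 1/16
Take the limit as n -> infinity: L = infinity.
Since L = infinity > 1 (or L = infinity), the ratio test implies the series diverges.

diverges


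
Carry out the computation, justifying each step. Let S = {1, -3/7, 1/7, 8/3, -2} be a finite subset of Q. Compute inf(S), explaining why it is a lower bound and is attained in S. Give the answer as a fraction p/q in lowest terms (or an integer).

S is finite, so inf(S) = min(S).
Sorted increasing:
-2, -3/7, 1/7, 1, 8/3
The extremum is -2.
For every x in S, x >= -2. And -2 is in S, so it is attained.
Therefore inf(S) = -2.

-2


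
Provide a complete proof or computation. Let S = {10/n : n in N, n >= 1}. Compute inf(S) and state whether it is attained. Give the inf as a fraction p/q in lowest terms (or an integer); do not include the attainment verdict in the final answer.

Analysis:
- Values: 10, 5, 10/3, 5/2, ... strictly decreasing.
- The maximum is 10 (n=1); sup = 10 (attained).
- The set is bounded below by 0; 10/n -> 0 so 0 is the greatest lower bound.
- 0 is not in the set, so inf = 0 is not attained.
Conclusion: inf(S) = 0, not attained in S.

0


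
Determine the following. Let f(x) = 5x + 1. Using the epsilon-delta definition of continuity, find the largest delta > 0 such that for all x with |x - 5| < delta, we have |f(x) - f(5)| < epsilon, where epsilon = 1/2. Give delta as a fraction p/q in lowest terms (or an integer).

We compute f(5) = 5*(5) + 1 = 26.
|f(x) - f(5)| = |5x + 1 - (26)| = |5(x - 5)| = 5|x - 5|.
We need 5|x - 5| < 1/2, i.e. |x - 5| < 1/2 / 5 = 1/10.
So any delta <= 1/10 works. Conversely, if delta > 1/10, then x = 5 + 1/10 satisfies |x - 5| = 1/10 < delta but |f(x) - f(5)| = 5 * 1/10 = 1/2, which is not < 1/2; so no larger delta works.
Hence the largest such delta is 1/10.

1/10


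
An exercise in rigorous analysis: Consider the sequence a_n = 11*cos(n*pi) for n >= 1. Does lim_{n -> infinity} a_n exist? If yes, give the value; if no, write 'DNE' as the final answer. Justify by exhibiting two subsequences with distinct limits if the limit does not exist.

Examine the behaviour of a_n along subsequences.
cos(n*pi) = (-1)^n, so a_n = 11*(-1)^n. a_{2k} = 11 -> 11. a_{2k+1} = -11 -> -11.
Since these two subsequential limits are 11 and -11, distinct, the full sequence cannot converge (a convergent sequence has all subsequences tending to the same limit). So lim a_n does not exist.

DNE


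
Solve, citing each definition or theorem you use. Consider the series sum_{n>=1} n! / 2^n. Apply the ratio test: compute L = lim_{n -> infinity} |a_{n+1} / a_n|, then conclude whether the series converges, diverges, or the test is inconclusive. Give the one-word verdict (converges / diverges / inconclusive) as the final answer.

Let a_n denote the general term. Form the ratio a_{n+1}/a_n and simplify:
a_{n+1}/a_n = n/2 + 1/2
Take the limit as n -> infinity: L = infinity.
Since L = infinity > 1 (or L = infinity), the ratio test implies the series diverges.

diverges


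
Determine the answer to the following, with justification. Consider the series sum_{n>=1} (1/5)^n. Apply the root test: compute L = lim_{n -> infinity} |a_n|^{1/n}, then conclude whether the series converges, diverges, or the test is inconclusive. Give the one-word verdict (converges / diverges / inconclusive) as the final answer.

Let a_n denote the general term. Form |a_n|^(1/n) and simplify:
|a_n|^(1/n) = 1/5
Take the limit as n -> infinity: L = 1/5.
Since L = 1/5 < 1, the root test implies convergence.

converges


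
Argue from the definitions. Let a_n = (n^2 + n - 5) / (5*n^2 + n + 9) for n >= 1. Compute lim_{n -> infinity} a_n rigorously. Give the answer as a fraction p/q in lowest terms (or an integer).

Divide numerator and denominator by n^2, the highest power:
numerator / n^2 = 1 + 1/n - 5/n^2
denominator / n^2 = 5 + 1/n + 9/n^2
As n -> infinity, all terms of the form c/n^k (k >= 1) tend to 0.
So numerator / n^2 -> 1 and denominator / n^2 -> 5.
Therefore lim a_n = 1/5.

1/5


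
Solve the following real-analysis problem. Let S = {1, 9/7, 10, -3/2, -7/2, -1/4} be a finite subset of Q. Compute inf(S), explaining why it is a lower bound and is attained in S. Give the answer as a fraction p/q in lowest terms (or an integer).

S is finite, so inf(S) = min(S).
Sorted increasing:
-7/2, -3/2, -1/4, 1, 9/7, 10
The extremum is -7/2.
For every x in S, x >= -7/2. And -7/2 is in S, so it is attained.
Therefore inf(S) = -7/2.

-7/2


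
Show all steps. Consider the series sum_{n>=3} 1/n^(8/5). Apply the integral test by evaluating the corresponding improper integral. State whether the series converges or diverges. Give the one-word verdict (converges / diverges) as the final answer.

Let f(x) = x^(-8/5). Then f is positive, continuous, and decreasing on [3, infinity), so the integral test applies.
Compute the improper integral int_{3}^infinity f(x) dx:
  antiderivative F(x) = -5/(3*x^(3/5)).
  As x -> infinity, F(x) -> 0 (since p = 8/5 > 1).
  So int = F(infinity) - F(3) = 0 - (-5*3^(2/5)/9) = 5*3^(2/5)/9.
  Finite, so by the integral test, the series converges.

converges


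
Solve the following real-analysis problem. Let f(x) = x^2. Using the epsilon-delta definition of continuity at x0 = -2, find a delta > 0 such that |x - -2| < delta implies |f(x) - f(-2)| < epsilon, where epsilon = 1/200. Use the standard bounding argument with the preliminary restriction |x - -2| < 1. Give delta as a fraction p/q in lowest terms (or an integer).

Factor: |x^2 - (-2)^2| = |x - -2| * |x + -2|.
Impose |x - -2| < 1 first. Then |x + -2| = |(x - -2) + 2*(-2)| <= |x - -2| + 2*|-2| < 1 + 4 = 5.
So |x^2 - (-2)^2| < delta * 5.
We need delta * 5 <= 1/200, i.e. delta <= 1/200/5 = 1/1000.
Since 1/1000 < 1, this is tighter than 1; take delta = 1/1000.
So delta = 1/1000 works.

1/1000


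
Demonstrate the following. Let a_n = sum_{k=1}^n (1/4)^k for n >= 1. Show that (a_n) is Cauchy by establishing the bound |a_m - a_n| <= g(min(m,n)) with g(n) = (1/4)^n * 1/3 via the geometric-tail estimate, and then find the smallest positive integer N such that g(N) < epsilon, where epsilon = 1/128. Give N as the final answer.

For m > n >= 1: |a_m - a_n| = sum_{k=n+1}^m (1/4)^k < sum_{k=n+1}^infinity (1/4)^k = (1/4)^(n+1) / (1 - 1/4) = (1/4)^n * (1/4) * (4/3) = (1/4)^n * 1/3.
So g(n) = (1/4)^n / 3. Since g(n) -> 0, (a_n) is Cauchy.
Now solve g(N) < 1/128: (1/4)^N / 3 < 1/128 <=> 4^N > 1 / (3 * 1/128) = 128/3.
Check powers of 4: 4^2 = 16 <= 128/3, 4^3 = 64 > 128/3.
So the smallest such N is 3. Check: g(3) = 1/(3 * 64) = 1/192 < 1/128.

3


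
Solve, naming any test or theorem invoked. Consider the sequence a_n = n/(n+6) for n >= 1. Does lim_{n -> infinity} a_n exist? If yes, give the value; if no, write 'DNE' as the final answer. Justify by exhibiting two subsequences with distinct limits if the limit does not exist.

Examine the behaviour of a_n along subsequences.
Even-n subsequence a_{2k} = (2k)/(2k+6) -> 1. Odd-n subsequence a_{2k+1} = (2k+1)/(2k+7) -> 1. Both tend to 1, which suggests the limit is 1; verify directly.
|a_n - 1| = |n - (n+6)| / (n+6) = 6/(n+6) < 6/n for every n >= 1.
Given epsilon > 0, choose a positive integer N > 6/epsilon. Then for all n >= N, |a_n - 1| < 6/n <= 6/N < epsilon.
So by the definition of the limit, lim a_n exists and equals 1.

1


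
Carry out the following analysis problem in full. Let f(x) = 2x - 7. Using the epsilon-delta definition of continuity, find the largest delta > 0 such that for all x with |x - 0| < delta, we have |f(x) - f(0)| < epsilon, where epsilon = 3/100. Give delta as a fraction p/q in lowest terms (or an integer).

We compute f(0) = 2*(0) - 7 = -7.
|f(x) - f(0)| = |2x - 7 - (-7)| = |2(x - 0)| = 2|x - 0|.
We need 2|x - 0| < 3/100, i.e. |x - 0| < 3/100 / 2 = 3/200.
So any delta <= 3/200 works. Conversely, if delta > 3/200, then x = 0 + 3/200 satisfies |x - 0| = 3/200 < delta but |f(x) - f(0)| = 2 * 3/200 = 3/100, which is not < 3/100; so no larger delta works.
Hence the largest such delta is 3/200.

3/200


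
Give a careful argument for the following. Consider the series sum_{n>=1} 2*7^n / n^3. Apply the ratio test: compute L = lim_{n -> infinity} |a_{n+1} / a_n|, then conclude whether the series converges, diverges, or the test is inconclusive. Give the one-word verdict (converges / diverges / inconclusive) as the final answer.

Let a_n denote the general term. Form the ratio a_{n+1}/a_n and simplify:
a_{n+1}/a_n = 7*n^3/(n + 1)^3
Take the limit as n -> infinity: L = 7.
Since L = 7 > 1 (or L = infinity), the ratio test implies the series diverges.

diverges


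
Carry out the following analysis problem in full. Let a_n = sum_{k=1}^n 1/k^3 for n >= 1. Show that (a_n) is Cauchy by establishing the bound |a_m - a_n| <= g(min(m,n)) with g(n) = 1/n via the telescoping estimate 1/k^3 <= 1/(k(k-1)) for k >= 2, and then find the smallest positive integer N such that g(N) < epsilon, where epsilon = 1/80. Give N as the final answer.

For m > n >= 1: |a_m - a_n| = sum_{k=n+1}^m 1/k^3.
Use 1/k^3 <= 1/(k(k-1)) = 1/(k-1) - 1/k for k >= 2 (which holds since k^3 >= k^2 >= k(k-1) for k >= 2):
sum_{k=n+1}^m 1/k^3 <= sum_{k=n+1}^m (1/(k-1) - 1/k) = 1/n - 1/m <= 1/n.
By symmetry the same bound holds with n,m swapped, so |a_m - a_n| <= 1/min(m,n) = g(min(m,n)). Since g(n) -> 0, (a_n) is Cauchy.
Now solve g(N) < 1/80: 1/N < 1/80 <=> N > 1/(1/80) = 80.
The smallest integer strictly greater than 80 is N = 81.
Check: g(81) = 1/81 < 1/80; g(80) = 1/80 >= 1/80. So N = 81.

81


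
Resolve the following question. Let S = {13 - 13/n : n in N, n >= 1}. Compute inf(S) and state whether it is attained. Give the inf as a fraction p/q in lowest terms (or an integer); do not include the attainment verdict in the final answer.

Analysis:
- Values: 0, 13/2, 26/3, 39/4, ... strictly increasing.
- Minimum is 0 (n=1); inf = 0 (attained).
- 13 - 13/n -> 13 from below; sup = 13, not attained.
Conclusion: inf(S) = 0, attained in S.

0


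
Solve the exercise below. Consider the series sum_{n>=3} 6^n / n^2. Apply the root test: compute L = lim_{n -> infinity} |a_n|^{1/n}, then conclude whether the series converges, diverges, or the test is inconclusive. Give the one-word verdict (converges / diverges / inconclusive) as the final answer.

Let a_n denote the general term. Form |a_n|^(1/n) and simplify:
|a_n|^(1/n) = 6/n^(2/n)
Take the limit as n -> infinity: L = 6.
Since L = 6 > 1, the root test implies divergence.

diverges


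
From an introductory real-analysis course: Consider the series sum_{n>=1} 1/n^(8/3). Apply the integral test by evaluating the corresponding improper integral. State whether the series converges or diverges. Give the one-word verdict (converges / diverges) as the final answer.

Let f(x) = x^(-8/3). Then f is positive, continuous, and decreasing on [1, infinity), so the integral test applies.
Compute the improper integral int_{1}^infinity f(x) dx:
  antiderivative F(x) = -3/(5*x^(5/3)).
  As x -> infinity, F(x) -> 0 (since p = 8/3 > 1).
  So int = F(infinity) - F(1) = 0 - (-3/5) = 3/5.
  Finite, so by the integral test, the series converges.

converges


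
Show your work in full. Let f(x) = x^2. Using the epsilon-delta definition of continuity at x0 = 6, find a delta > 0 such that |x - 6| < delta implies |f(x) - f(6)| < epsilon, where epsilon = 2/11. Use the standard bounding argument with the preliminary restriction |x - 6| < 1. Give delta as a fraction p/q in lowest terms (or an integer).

Factor: |x^2 - (6)^2| = |x - 6| * |x + 6|.
Impose |x - 6| < 1 first. Then |x + 6| = |(x - 6) + 2*(6)| <= |x - 6| + 2*|6| < 1 + 12 = 13.
So |x^2 - (6)^2| < delta * 13.
We need delta * 13 <= 2/11, i.e. delta <= 2/11/13 = 2/143.
Since 2/143 < 1, this is tighter than 1; take delta = 2/143.
So delta = 2/143 works.

2/143


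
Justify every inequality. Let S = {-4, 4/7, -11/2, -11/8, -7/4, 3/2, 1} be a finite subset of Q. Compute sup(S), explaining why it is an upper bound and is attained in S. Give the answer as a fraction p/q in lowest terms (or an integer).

S is finite, so sup(S) = max(S).
Sorted decreasing:
3/2, 1, 4/7, -11/8, -7/4, -4, -11/2
The extremum is 3/2.
For every x in S, x <= 3/2. And 3/2 is in S, so it is attained.
Therefore sup(S) = 3/2.

3/2


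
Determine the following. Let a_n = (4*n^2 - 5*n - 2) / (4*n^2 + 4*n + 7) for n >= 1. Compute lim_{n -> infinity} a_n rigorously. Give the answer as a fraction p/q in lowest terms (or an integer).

Divide numerator and denominator by n^2, the highest power:
numerator / n^2 = 4 - 5/n - 2/n^2
denominator / n^2 = 4 + 4/n + 7/n^2
As n -> infinity, all terms of the form c/n^k (k >= 1) tend to 0.
So numerator / n^2 -> 4 and denominator / n^2 -> 4.
Therefore lim a_n = 1.

1


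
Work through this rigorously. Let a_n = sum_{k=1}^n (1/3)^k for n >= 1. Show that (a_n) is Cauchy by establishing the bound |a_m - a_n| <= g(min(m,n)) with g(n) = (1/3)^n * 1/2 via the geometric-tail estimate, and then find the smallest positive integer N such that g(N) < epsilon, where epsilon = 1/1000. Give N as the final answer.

For m > n >= 1: |a_m - a_n| = sum_{k=n+1}^m (1/3)^k < sum_{k=n+1}^infinity (1/3)^k = (1/3)^(n+1) / (1 - 1/3) = (1/3)^n * (1/3) * (3/2) = (1/3)^n * 1/2.
So g(n) = (1/3)^n / 2. Since g(n) -> 0, (a_n) is Cauchy.
Now solve g(N) < 1/1000: (1/3)^N / 2 < 1/1000 <=> 3^N > 1 / (2 * 1/1000) = 500.
Check powers of 3: 3^5 = 243 <= 500, 3^6 = 729 > 500.
So the smallest such N is 6. Check: g(6) = 1/(2 * 729) = 1/1458 < 1/1000.

6


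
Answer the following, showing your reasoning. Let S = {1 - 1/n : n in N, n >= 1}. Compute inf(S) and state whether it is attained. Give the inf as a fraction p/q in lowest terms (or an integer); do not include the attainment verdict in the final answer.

Analysis:
- Values: 0, 1/2, 2/3, 3/4, ... strictly increasing.
- Minimum is 0 (n=1); inf = 0 (attained).
- 1 - 1/n -> 1 from below; sup = 1, not attained.
Conclusion: inf(S) = 0, attained in S.

0


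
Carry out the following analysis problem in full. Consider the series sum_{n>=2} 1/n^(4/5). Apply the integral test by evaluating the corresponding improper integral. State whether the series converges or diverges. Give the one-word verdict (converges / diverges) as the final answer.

Let f(x) = x^(-4/5). Then f is positive, continuous, and decreasing on [2, infinity), so the integral test applies.
Compute the improper integral int_{2}^infinity f(x) dx:
  antiderivative F(x) = 5*x^(1/5).
  As x -> infinity, F(x) -> infinity (since p = 4/5 < 1).
  So the integral diverges. By the integral test, the series diverges.

diverges


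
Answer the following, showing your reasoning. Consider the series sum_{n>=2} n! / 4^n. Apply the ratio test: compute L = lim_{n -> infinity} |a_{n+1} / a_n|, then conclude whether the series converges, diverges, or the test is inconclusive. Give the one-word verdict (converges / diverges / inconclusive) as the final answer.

Let a_n denote the general term. Form the ratio a_{n+1}/a_n and simplify:
a_{n+1}/a_n = n/4 + 1/4
Take the limit as n -> infinity: L = infinity.
Since L = infinity > 1 (or L = infinity), the ratio test implies the series diverges.

diverges


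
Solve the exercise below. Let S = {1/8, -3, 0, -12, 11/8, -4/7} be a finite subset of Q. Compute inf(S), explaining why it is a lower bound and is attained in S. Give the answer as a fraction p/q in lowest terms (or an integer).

S is finite, so inf(S) = min(S).
Sorted increasing:
-12, -3, -4/7, 0, 1/8, 11/8
The extremum is -12.
For every x in S, x >= -12. And -12 is in S, so it is attained.
Therefore inf(S) = -12.

-12


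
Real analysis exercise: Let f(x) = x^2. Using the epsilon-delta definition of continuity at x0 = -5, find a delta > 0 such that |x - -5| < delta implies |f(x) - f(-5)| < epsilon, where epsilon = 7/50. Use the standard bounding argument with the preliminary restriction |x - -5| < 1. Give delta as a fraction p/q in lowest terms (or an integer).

Factor: |x^2 - (-5)^2| = |x - -5| * |x + -5|.
Impose |x - -5| < 1 first. Then |x + -5| = |(x - -5) + 2*(-5)| <= |x - -5| + 2*|-5| < 1 + 10 = 11.
So |x^2 - (-5)^2| < delta * 11.
We need delta * 11 <= 7/50, i.e. delta <= 7/50/11 = 7/550.
Since 7/550 < 1, this is tighter than 1; take delta = 7/550.
So delta = 7/550 works.

7/550


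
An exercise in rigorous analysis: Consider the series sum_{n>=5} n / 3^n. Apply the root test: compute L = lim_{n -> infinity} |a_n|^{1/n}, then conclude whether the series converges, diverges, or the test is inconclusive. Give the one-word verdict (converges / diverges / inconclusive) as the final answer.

Let a_n denote the general term. Form |a_n|^(1/n) and simplify:
|a_n|^(1/n) = n^(1/n)/3
Take the limit as n -> infinity: L = 1/3.
Since L = 1/3 < 1, the root test implies convergence.

converges


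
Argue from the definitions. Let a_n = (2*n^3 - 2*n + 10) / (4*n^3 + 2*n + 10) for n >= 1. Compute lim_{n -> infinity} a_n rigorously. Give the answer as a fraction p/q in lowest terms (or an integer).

Divide numerator and denominator by n^3, the highest power:
numerator / n^3 = 2 - 2/n^2 + 10/n^3
denominator / n^3 = 4 + 2/n^2 + 10/n^3
As n -> infinity, all terms of the form c/n^k (k >= 1) tend to 0.
So numerator / n^3 -> 2 and denominator / n^3 -> 4.
Therefore lim a_n = 1/2.

1/2


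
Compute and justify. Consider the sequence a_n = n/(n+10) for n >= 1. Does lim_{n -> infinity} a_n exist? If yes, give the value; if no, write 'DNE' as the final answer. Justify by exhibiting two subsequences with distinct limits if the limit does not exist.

Examine the behaviour of a_n along subsequences.
Even-n subsequence a_{2k} = (2k)/(2k+10) -> 1. Odd-n subsequence a_{2k+1} = (2k+1)/(2k+11) -> 1. Both tend to 1, which suggests the limit is 1; verify directly.
|a_n - 1| = |n - (n+10)| / (n+10) = 10/(n+10) < 10/n for every n >= 1.
Given epsilon > 0, choose a positive integer N > 10/epsilon. Then for all n >= N, |a_n - 1| < 10/n <= 10/N < epsilon.
So by the definition of the limit, lim a_n exists and equals 1.

1


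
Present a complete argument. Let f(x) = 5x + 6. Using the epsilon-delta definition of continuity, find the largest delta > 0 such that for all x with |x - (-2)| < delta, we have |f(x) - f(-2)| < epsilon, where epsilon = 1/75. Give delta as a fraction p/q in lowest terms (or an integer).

We compute f(-2) = 5*(-2) + 6 = -4.
|f(x) - f(-2)| = |5x + 6 - (-4)| = |5(x - (-2))| = 5|x - (-2)|.
We need 5|x - (-2)| < 1/75, i.e. |x - (-2)| < 1/75 / 5 = 1/375.
So any delta <= 1/375 works. Conversely, if delta > 1/375, then x = -2 + 1/375 satisfies |x - (-2)| = 1/375 < delta but |f(x) - f(-2)| = 5 * 1/375 = 1/75, which is not < 1/75; so no larger delta works.
Hence the largest such delta is 1/375.

1/375


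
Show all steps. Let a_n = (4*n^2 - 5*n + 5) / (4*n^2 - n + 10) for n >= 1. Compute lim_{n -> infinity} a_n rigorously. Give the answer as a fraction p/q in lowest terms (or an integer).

Divide numerator and denominator by n^2, the highest power:
numerator / n^2 = 4 - 5/n + 5/n^2
denominator / n^2 = 4 - 1/n + 10/n^2
As n -> infinity, all terms of the form c/n^k (k >= 1) tend to 0.
So numerator / n^2 -> 4 and denominator / n^2 -> 4.
Therefore lim a_n = 1.

1


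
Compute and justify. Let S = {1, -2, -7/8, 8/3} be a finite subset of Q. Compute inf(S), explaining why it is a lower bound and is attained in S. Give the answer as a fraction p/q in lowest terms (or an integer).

S is finite, so inf(S) = min(S).
Sorted increasing:
-2, -7/8, 1, 8/3
The extremum is -2.
For every x in S, x >= -2. And -2 is in S, so it is attained.
Therefore inf(S) = -2.

-2


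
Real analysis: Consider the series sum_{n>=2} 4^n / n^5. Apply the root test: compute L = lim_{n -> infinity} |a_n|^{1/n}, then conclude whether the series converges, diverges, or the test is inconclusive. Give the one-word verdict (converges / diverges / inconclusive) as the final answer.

Let a_n denote the general term. Form |a_n|^(1/n) and simplify:
|a_n|^(1/n) = 4/n^(5/n)
Take the limit as n -> infinity: L = 4.
Since L = 4 > 1, the root test implies divergence.

diverges


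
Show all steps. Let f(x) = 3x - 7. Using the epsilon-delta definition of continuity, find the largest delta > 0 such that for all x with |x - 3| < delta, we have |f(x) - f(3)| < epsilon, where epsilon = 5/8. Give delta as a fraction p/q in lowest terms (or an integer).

We compute f(3) = 3*(3) - 7 = 2.
|f(x) - f(3)| = |3x - 7 - (2)| = |3(x - 3)| = 3|x - 3|.
We need 3|x - 3| < 5/8, i.e. |x - 3| < 5/8 / 3 = 5/24.
So any delta <= 5/24 works. Conversely, if delta > 5/24, then x = 3 + 5/24 satisfies |x - 3| = 5/24 < delta but |f(x) - f(3)| = 3 * 5/24 = 5/8, which is not < 5/8; so no larger delta works.
Hence the largest such delta is 5/24.

5/24


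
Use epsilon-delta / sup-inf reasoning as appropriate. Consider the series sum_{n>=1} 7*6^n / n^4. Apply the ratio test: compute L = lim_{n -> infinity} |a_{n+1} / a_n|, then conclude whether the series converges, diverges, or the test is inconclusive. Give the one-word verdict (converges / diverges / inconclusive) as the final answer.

Let a_n denote the general term. Form the ratio a_{n+1}/a_n and simplify:
a_{n+1}/a_n = 6*n^4/(n + 1)^4
Take the limit as n -> infinity: L = 6.
Since L = 6 > 1 (or L = infinity), the ratio test implies the series diverges.

diverges


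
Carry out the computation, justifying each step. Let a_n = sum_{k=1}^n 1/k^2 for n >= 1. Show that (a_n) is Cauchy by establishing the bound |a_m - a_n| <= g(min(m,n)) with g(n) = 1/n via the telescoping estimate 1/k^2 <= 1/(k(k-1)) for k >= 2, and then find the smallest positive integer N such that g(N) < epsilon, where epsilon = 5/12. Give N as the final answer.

For m > n >= 1: |a_m - a_n| = sum_{k=n+1}^m 1/k^2.
Use 1/k^2 <= 1/(k(k-1)) = 1/(k-1) - 1/k for k >= 2:
sum_{k=n+1}^m 1/k^2 <= sum_{k=n+1}^m (1/(k-1) - 1/k) = 1/n - 1/m <= 1/n.
By symmetry the same bound holds with n,m swapped, so |a_m - a_n| <= 1/min(m,n) = g(min(m,n)). Since g(n) -> 0, (a_n) is Cauchy.
Now solve g(N) < 5/12: 1/N < 5/12 <=> N > 1/(5/12) = 12/5.
The smallest integer strictly greater than 12/5 is N = 3.
Check: g(3) = 1/3 < 5/12; g(2) = 1/2 >= 5/12. So N = 3.

3


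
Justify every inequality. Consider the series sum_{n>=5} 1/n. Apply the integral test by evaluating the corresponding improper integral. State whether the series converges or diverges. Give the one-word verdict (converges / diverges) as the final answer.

Let f(x) = 1/x. Then f is positive, continuous, and decreasing on [5, infinity), so the integral test applies.
Compute the improper integral int_{5}^infinity f(x) dx:
  antiderivative F(x) = log(x).
  As x -> infinity, log(x) -> infinity.
  So int = infinity - log(5) = infinity. By the integral test, the series diverges.

diverges


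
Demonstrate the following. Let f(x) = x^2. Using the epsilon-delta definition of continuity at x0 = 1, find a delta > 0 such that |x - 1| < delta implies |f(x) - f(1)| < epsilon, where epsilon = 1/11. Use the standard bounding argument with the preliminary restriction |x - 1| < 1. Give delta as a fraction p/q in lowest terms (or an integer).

Factor: |x^2 - (1)^2| = |x - 1| * |x + 1|.
Impose |x - 1| < 1 first. Then |x + 1| = |(x - 1) + 2*(1)| <= |x - 1| + 2*|1| < 1 + 2 = 3.
So |x^2 - (1)^2| < delta * 3.
We need delta * 3 <= 1/11, i.e. delta <= 1/11/3 = 1/33.
Since 1/33 < 1, this is tighter than 1; take delta = 1/33.
So delta = 1/33 works.

1/33


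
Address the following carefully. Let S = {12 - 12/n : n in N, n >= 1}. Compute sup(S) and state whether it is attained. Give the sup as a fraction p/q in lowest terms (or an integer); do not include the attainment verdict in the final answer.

Analysis:
- Values: 0, 6, 8, 9, ... strictly increasing.
- Minimum is 0 (n=1); inf = 0 (attained).
- 12 - 12/n -> 12 from below; sup = 12, not attained.
Conclusion: sup(S) = 12, not attained in S.

12


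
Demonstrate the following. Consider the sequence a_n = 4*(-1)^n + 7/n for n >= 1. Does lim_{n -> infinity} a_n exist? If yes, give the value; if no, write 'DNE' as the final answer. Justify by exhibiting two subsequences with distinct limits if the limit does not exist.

Examine the behaviour of a_n along subsequences.
a_{2k} = 4 + 7/(2k) -> 4. a_{2k+1} = -4 + 7/(2k+1) -> -4.
Since these two subsequential limits are 4 and -4, distinct, the full sequence cannot converge (a convergent sequence has all subsequences tending to the same limit). So lim a_n does not exist.

DNE


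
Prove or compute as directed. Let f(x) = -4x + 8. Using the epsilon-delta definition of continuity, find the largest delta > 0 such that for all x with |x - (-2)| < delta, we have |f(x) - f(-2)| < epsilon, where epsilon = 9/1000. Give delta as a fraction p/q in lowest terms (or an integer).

We compute f(-2) = -4*(-2) + 8 = 16.
|f(x) - f(-2)| = |-4x + 8 - (16)| = |-4(x - (-2))| = 4|x - (-2)|.
We need 4|x - (-2)| < 9/1000, i.e. |x - (-2)| < 9/1000 / 4 = 9/4000.
So any delta <= 9/4000 works. Conversely, if delta > 9/4000, then x = -2 + 9/4000 satisfies |x - (-2)| = 9/4000 < delta but |f(x) - f(-2)| = 4 * 9/4000 = 9/1000, which is not < 9/1000; so no larger delta works.
Hence the largest such delta is 9/4000.

9/4000


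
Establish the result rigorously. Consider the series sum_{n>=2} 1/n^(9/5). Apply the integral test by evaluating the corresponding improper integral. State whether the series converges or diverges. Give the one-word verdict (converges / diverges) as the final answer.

Let f(x) = x^(-9/5). Then f is positive, continuous, and decreasing on [2, infinity), so the integral test applies.
Compute the improper integral int_{2}^infinity f(x) dx:
  antiderivative F(x) = -5/(4*x^(4/5)).
  As x -> infinity, F(x) -> 0 (since p = 9/5 > 1).
  So int = F(infinity) - F(2) = 0 - (-5*2^(1/5)/8) = 5*2^(1/5)/8.
  Finite, so by the integral test, the series converges.

converges


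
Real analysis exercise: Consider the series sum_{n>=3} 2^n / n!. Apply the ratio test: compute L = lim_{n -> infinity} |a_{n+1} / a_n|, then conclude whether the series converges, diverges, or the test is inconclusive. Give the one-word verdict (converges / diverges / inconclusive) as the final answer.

Let a_n denote the general term. Form the ratio a_{n+1}/a_n and simplify:
a_{n+1}/a_n = 2/(n + 1)
Take the limit as n -> infinity: L = 0.
Since L = 0 < 1, the ratio test implies the series converges.

converges


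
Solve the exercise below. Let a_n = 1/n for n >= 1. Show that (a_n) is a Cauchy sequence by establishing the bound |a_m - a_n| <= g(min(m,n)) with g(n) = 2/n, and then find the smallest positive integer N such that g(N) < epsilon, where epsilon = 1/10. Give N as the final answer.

For any m, n >= 1, by the triangle inequality:
|a_m - a_n| = |1/m - 1/n| <= 1/m + 1/n <= 2/min(m,n).
So g(n) = 2/n bounds the Cauchy difference. Since g(n) -> 0, (a_n) is Cauchy.
Now solve g(N) < 1/10: 2/N < 1/10 <=> N > 2 / (1/10) = 20.
The smallest integer strictly greater than 20 is N = 21.
Check: g(21) = 2/21 = 2/21 < 1/10; g(20) = 1/10 >= 1/10. So N = 21.

21


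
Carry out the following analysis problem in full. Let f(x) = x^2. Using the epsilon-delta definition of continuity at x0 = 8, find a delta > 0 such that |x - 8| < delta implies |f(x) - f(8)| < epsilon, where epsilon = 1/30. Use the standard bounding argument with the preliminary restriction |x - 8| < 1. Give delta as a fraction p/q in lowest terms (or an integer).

Factor: |x^2 - (8)^2| = |x - 8| * |x + 8|.
Impose |x - 8| < 1 first. Then |x + 8| = |(x - 8) + 2*(8)| <= |x - 8| + 2*|8| < 1 + 16 = 17.
So |x^2 - (8)^2| < delta * 17.
We need delta * 17 <= 1/30, i.e. delta <= 1/30/17 = 1/510.
Since 1/510 < 1, this is tighter than 1; take delta = 1/510.
So delta = 1/510 works.

1/510


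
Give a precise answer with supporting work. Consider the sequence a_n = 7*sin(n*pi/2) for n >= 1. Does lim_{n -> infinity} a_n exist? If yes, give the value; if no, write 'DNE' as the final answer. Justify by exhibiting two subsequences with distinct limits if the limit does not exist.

Examine the behaviour of a_n along subsequences.
a_{4k+1} = 7*sin(pi/2 + 2k*pi) = 7 -> 7. a_{4k+3} = 7*sin(3pi/2 + 2k*pi) = -7 -> -7.
Since these two subsequential limits are 7 and -7, distinct, the full sequence cannot converge (a convergent sequence has all subsequences tending to the same limit). So lim a_n does not exist.

DNE


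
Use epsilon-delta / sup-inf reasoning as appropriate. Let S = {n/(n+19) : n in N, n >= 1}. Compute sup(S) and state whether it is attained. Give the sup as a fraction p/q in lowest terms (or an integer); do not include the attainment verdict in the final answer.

Analysis:
- Values: 1/20, 2/21, 3/22, 4/23, ... strictly increasing.
- Minimum is 1/20 (n=1); inf = 1/20 (attained).
- n/(n+19) = 1 - 19/(n+19) -> 1 from below as n -> infinity, and never equals 1.
- So sup = 1 (not attained).
Conclusion: sup(S) = 1, not attained in S.

1


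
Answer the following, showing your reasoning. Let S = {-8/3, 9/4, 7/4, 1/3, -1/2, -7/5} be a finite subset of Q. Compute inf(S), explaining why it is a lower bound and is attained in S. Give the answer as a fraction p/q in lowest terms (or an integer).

S is finite, so inf(S) = min(S).
Sorted increasing:
-8/3, -7/5, -1/2, 1/3, 7/4, 9/4
The extremum is -8/3.
For every x in S, x >= -8/3. And -8/3 is in S, so it is attained.
Therefore inf(S) = -8/3.

-8/3


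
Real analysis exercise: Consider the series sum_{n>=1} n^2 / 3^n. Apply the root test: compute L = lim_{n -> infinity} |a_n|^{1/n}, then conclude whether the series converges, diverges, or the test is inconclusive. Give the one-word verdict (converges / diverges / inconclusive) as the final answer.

Let a_n denote the general term. Form |a_n|^(1/n) and simplify:
|a_n|^(1/n) = n^(2/n)/3
Take the limit as n -> infinity: L = 1/3.
Since L = 1/3 < 1, the root test implies convergence.

converges


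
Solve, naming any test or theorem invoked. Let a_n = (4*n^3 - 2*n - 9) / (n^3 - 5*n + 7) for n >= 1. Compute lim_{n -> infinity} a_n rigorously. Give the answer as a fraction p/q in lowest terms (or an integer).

Divide numerator and denominator by n^3, the highest power:
numerator / n^3 = 4 - 2/n^2 - 9/n^3
denominator / n^3 = 1 - 5/n^2 + 7/n^3
As n -> infinity, all terms of the form c/n^k (k >= 1) tend to 0.
So numerator / n^3 -> 4 and denominator / n^3 -> 1.
Therefore lim a_n = 4.

4


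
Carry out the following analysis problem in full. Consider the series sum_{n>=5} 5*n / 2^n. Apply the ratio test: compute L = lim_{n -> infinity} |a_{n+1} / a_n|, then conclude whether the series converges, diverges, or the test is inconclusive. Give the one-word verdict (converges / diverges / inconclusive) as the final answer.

Let a_n denote the general term. Form the ratio a_{n+1}/a_n and simplify:
a_{n+1}/a_n = (n + 1)/(2*n)
Take the limit as n -> infinity: L = 1/2.
Since L = 1/2 < 1, the ratio test implies the series converges.

converges


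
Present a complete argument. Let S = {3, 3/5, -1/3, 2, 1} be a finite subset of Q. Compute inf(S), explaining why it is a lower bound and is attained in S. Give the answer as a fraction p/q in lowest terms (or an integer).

S is finite, so inf(S) = min(S).
Sorted increasing:
-1/3, 3/5, 1, 2, 3
The extremum is -1/3.
For every x in S, x >= -1/3. And -1/3 is in S, so it is attained.
Therefore inf(S) = -1/3.

-1/3


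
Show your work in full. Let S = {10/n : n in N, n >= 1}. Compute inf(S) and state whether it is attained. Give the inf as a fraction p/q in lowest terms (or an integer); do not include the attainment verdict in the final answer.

Analysis:
- Values: 10, 5, 10/3, 5/2, ... strictly decreasing.
- The maximum is 10 (n=1); sup = 10 (attained).
- The set is bounded below by 0; 10/n -> 0 so 0 is the greatest lower bound.
- 0 is not in the set, so inf = 0 is not attained.
Conclusion: inf(S) = 0, not attained in S.

0


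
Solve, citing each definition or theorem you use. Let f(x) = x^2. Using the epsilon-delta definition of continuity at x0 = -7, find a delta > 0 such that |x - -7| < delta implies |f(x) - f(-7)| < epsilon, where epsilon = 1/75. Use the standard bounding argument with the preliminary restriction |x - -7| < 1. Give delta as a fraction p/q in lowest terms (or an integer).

Factor: |x^2 - (-7)^2| = |x - -7| * |x + -7|.
Impose |x - -7| < 1 first. Then |x + -7| = |(x - -7) + 2*(-7)| <= |x - -7| + 2*|-7| < 1 + 14 = 15.
So |x^2 - (-7)^2| < delta * 15.
We need delta * 15 <= 1/75, i.e. delta <= 1/75/15 = 1/1125.
Since 1/1125 < 1, this is tighter than 1; take delta = 1/1125.
So delta = 1/1125 works.

1/1125


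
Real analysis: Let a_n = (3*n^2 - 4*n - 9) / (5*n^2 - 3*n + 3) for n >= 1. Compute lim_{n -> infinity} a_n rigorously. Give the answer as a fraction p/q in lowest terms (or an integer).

Divide numerator and denominator by n^2, the highest power:
numerator / n^2 = 3 - 4/n - 9/n^2
denominator / n^2 = 5 - 3/n + 3/n^2
As n -> infinity, all terms of the form c/n^k (k >= 1) tend to 0.
So numerator / n^2 -> 3 and denominator / n^2 -> 5.
Therefore lim a_n = 3/5.

3/5


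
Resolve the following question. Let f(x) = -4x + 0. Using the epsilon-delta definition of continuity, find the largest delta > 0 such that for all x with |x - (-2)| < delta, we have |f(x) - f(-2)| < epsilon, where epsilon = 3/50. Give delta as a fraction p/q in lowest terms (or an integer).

We compute f(-2) = -4*(-2) + 0 = 8.
|f(x) - f(-2)| = |-4x + 0 - (8)| = |-4(x - (-2))| = 4|x - (-2)|.
We need 4|x - (-2)| < 3/50, i.e. |x - (-2)| < 3/50 / 4 = 3/200.
So any delta <= 3/200 works. Conversely, if delta > 3/200, then x = -2 + 3/200 satisfies |x - (-2)| = 3/200 < delta but |f(x) - f(-2)| = 4 * 3/200 = 3/50, which is not < 3/50; so no larger delta works.
Hence the largest such delta is 3/200.

3/200


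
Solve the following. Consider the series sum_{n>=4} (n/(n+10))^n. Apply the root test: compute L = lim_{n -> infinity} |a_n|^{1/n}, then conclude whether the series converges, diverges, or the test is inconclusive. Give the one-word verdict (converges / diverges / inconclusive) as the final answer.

Let a_n denote the general term. Form |a_n|^(1/n) and simplify:
|a_n|^(1/n) = n/(n + 10)
Take the limit as n -> infinity: L = 1.
Since L = 1, the root test is inconclusive. (In fact a_n = (n/(n+10))^n -> e^(-10) != 0, so the nth-term test shows divergence; but the root test itself gives no conclusion.)

inconclusive


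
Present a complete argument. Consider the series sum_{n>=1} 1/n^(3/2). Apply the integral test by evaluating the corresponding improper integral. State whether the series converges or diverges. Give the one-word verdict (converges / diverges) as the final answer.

Let f(x) = x^(-3/2). Then f is positive, continuous, and decreasing on [1, infinity), so the integral test applies.
Compute the improper integral int_{1}^infinity f(x) dx:
  antiderivative F(x) = -2/sqrt(x).
  As x -> infinity, F(x) -> 0 (since p = 3/2 > 1).
  So int = F(infinity) - F(1) = 0 - (-2) = 2.
  Finite, so by the integral test, the series converges.

converges


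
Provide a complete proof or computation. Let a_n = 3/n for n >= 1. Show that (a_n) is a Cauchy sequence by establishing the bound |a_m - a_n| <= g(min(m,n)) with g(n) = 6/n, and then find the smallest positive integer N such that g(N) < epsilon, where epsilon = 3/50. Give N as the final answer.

For any m, n >= 1, by the triangle inequality:
|a_m - a_n| = |3/m - 3/n| <= 3*1/m + 3*1/n <= 6/min(m,n).
So g(n) = 6/n bounds the Cauchy difference. Since g(n) -> 0, (a_n) is Cauchy.
Now solve g(N) < 3/50: 6/N < 3/50 <=> N > 6 / (3/50) = 100.
The smallest integer strictly greater than 100 is N = 101.
Check: g(101) = 6/101 = 6/101 < 3/50; g(100) = 3/50 >= 3/50. So N = 101.

101
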